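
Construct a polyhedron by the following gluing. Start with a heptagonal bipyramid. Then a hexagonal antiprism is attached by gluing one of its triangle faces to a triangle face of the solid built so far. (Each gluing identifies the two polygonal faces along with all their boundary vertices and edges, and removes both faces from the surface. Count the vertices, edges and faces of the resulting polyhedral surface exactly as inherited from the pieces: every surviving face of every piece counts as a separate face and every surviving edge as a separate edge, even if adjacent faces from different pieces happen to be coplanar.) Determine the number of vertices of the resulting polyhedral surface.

18

A heptagonal bipyramid: V=9, E=21, F=14.
Attach a hexagonal antiprism (V=12, E=24, F=14) along a 3-gon: merge 3 vertices and 3 edges, delete both glued faces → V=18, E=42, F=26.
Check: V − E + F = 18 − 42 + 26 = 2.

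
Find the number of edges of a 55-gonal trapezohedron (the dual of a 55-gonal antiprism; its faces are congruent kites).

The n-trapezohedron (dual of the n-antiprism) has V = 2·55 + 2 = 112, E = 4·55 = 220, F = 2·55 = 110.
Check: V − E + F = 112 − 220 + 110 = 2.

220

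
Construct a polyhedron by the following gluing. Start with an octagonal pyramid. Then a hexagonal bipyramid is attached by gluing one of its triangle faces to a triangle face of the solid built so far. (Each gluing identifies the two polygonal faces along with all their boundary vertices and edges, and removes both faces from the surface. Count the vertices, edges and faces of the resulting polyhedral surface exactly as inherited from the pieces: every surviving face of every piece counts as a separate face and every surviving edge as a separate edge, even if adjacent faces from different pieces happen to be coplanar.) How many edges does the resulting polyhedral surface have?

31

An octagonal pyramid: V=9, E=16, F=9.
Attach a hexagonal bipyramid (V=8, E=18, F=12) along a 3-gon: merge 3 vertices and 3 edges, delete both glued faces → V=14, E=31, F=19.
Check: V − E + F = 14 − 31 + 19 = 2.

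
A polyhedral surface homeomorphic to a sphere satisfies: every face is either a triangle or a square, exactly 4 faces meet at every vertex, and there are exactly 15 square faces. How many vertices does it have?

Let x be the number of triangles; then F = 15 + x.
Edge–face incidences: 2E = 4·15 + 3·x = 60 + 3x.
Every vertex has degree 4, so 4V = 2E.
Euler: V − E + F = 2 ⇒ (2E)/4 − E + (15 + x) = 2.
Multiply by 8: 2·(2E) − 4·(2E) + 8·(15 + x) = 16, i.e. 120 + 8x − 2·(60 + 3x) = 16.
Collecting terms: 2x = 16, so x = 8.
Then 2E = 60 + 3·8 = 84, so E = 42, V = 2E/4 = 21, F = 15 + 8 = 23.

21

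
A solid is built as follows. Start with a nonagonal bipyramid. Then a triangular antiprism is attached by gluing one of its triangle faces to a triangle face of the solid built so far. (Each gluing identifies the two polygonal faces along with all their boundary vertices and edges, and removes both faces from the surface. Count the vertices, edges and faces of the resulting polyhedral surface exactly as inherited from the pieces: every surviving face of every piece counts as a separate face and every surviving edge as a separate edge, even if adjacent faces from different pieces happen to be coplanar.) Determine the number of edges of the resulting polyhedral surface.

A nonagonal bipyramid: V=11, E=27, F=18.
Attach a triangular antiprism (V=6, E=12, F=8) along a 3-gon: merge 3 vertices and 3 edges, delete both glued faces → V=14, E=36, F=24.
Check: V − E + F = 14 − 36 + 24 = 2.

36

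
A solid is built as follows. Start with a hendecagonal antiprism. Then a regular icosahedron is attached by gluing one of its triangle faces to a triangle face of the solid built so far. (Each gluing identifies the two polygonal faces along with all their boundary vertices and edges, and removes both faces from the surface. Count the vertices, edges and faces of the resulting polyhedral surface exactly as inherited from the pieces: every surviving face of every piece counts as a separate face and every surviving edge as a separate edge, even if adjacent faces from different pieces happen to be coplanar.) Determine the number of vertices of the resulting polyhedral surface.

A hendecagonal antiprism: V=22, E=44, F=24.
Attach a regular icosahedron (V=12, E=30, F=20) along a 3-gon: merge 3 vertices and 3 edges, delete both glued faces → V=31, E=71, F=42.
Check: V − E + F = 31 − 71 + 42 = 2.

31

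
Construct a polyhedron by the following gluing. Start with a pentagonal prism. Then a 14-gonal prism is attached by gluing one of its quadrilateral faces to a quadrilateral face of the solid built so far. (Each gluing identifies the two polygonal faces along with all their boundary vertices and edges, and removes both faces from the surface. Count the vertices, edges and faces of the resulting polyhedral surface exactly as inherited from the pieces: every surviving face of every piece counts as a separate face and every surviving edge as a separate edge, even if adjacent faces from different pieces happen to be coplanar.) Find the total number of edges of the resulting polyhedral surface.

A pentagonal prism: V=10, E=15, F=7.
Attach a 14-gonal prism (V=28, E=42, F=16) along a 4-gon: merge 4 vertices and 4 edges, delete both glued faces → V=34, E=53, F=21.
Check: V − E + F = 34 − 53 + 21 = 2.

53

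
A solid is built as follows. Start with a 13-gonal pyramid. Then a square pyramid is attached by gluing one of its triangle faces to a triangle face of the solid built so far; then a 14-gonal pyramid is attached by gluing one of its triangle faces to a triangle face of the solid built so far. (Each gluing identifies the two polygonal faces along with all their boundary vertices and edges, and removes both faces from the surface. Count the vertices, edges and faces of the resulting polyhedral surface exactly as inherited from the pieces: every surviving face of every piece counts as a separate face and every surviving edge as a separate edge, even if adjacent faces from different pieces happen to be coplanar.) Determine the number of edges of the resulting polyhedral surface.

A 13-gonal pyramid: V=14, E=26, F=14.
Attach a square pyramid (V=5, E=8, F=5) along a 3-gon: merge 3 vertices and 3 edges, delete both glued faces → V=16, E=31, F=17.
Attach a 14-gonal pyramid (V=15, E=28, F=15) along a 3-gon: merge 3 vertices and 3 edges, delete both glued faces → V=28, E=56, F=30.
Check: V − E + F = 28 − 56 + 30 = 2.

56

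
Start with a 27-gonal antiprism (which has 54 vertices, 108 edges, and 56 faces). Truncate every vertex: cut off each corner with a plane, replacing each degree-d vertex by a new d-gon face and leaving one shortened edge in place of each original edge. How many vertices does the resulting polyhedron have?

Truncation replaces each original edge-end by a new vertex, so V′ = 2E = 216.
Each original edge survives, and each old vertex of degree d contributes d new edges; summing degrees gives Σd = 2E, so E′ = E + 2E = 3E = 324.
Each original face survives and each original vertex becomes one new face: F′ = F + V = 110.

216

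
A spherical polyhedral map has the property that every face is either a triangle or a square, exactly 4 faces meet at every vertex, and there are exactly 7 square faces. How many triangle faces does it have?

Let x be the number of triangles; then F = 7 + x.
Edge–face incidences: 2E = 4·7 + 3·x = 28 + 3x.
Every vertex has degree 4, so 4V = 2E.
Euler: V − E + F = 2 ⇒ (2E)/4 − E + (7 + x) = 2.
Multiply by 8: 2·(2E) − 4·(2E) + 8·(7 + x) = 16, i.e. 56 + 8x − 2·(28 + 3x) = 16.
Collecting terms: 2x = 16, so x = 8.
Then 2E = 28 + 3·8 = 52, so E = 26, V = 2E/4 = 13, F = 7 + 8 = 15.

8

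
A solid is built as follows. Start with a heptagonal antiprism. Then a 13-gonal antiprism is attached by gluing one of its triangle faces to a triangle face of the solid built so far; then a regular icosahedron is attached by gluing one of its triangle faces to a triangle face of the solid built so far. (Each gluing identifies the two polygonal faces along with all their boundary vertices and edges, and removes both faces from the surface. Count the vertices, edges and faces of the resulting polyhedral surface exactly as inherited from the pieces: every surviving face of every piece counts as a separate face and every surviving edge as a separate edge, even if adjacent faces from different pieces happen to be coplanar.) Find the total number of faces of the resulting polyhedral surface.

60

A heptagonal antiprism: V=14, E=28, F=16.
Attach a 13-gonal antiprism (V=26, E=52, F=28) along a 3-gon: merge 3 vertices and 3 edges, delete both glued faces → V=37, E=77, F=42.
Attach a regular icosahedron (V=12, E=30, F=20) along a 3-gon: merge 3 vertices and 3 edges, delete both glued faces → V=46, E=104, F=60.
Check: V − E + F = 46 − 104 + 60 = 2.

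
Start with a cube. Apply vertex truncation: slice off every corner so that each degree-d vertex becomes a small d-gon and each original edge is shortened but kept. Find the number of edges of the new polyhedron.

The base solid has V = 8, E = 12, F = 6.
Truncation replaces each original edge-end by a new vertex, so V′ = 2E = 24.
Each original edge survives, and each old vertex of degree d contributes d new edges; summing degrees gives Σd = 2E, so E′ = E + 2E = 3E = 36.
Each original face survives and each original vertex becomes one new face: F′ = F + V = 14.

36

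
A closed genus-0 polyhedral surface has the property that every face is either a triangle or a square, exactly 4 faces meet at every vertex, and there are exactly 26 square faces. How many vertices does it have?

Let x be the number of triangles; then F = 26 + x.
Edge–face incidences: 2E = 4·26 + 3·x = 104 + 3x.
Every vertex has degree 4, so 4V = 2E.
Euler: V − E + F = 2 ⇒ (2E)/4 − E + (26 + x) = 2.
Multiply by 8: 2·(2E) − 4·(2E) + 8·(26 + x) = 16, i.e. 208 + 8x − 2·(104 + 3x) = 16.
Collecting terms: 2x = 16, so x = 8.
Then 2E = 104 + 3·8 = 128, so E = 64, V = 2E/4 = 32, F = 26 + 8 = 34.

32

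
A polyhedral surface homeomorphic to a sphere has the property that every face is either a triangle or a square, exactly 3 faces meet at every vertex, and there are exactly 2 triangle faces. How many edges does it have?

Let x be the number of squares; then F = 2 + x.
Edge–face incidences: 2E = 3·2 + 4·x = 6 + 4x.
Every vertex has degree 3, so 3V = 2E.
Euler: V − E + F = 2 ⇒ (2E)/3 − E + (2 + x) = 2.
Multiply by 6: 2·(2E) − 3·(2E) + 6·(2 + x) = 12, i.e. 12 + 6x − (6 + 4x) = 12.
Collecting terms: 2x + 6 = 12, so 2x = 6, so x = 3.
Then 2E = 6 + 4·3 = 18, so E = 9, V = 2E/3 = 6, F = 2 + 3 = 5.

9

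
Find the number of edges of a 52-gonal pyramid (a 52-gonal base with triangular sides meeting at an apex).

104

A pyramid on an n-gon base has one n-gon and n triangles: V = 52 + 1 = 53, E = 2·52 = 104, F = 52 + 1 = 53.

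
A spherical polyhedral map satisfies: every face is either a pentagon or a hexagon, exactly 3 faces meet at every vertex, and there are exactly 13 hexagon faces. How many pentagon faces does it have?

Let x be the number of pentagons; then F = 13 + x.
Edge–face incidences: 2E = 6·13 + 5·x = 78 + 5x.
Every vertex has degree 3, so 3V = 2E.
Euler: V − E + F = 2 ⇒ (2E)/3 − E + (13 + x) = 2.
Multiply by 6: 2·(2E) − 3·(2E) + 6·(13 + x) = 12, i.e. 78 + 6x − (78 + 5x) = 12.
Collecting terms: x = 12.
Then 2E = 78 + 5·12 = 138, so E = 69, V = 2E/3 = 46, F = 13 + 12 = 25.

12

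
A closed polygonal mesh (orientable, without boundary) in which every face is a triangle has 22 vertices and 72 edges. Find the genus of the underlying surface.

Every face is a triangle and each edge borders two faces, so 3F = 2·72, giving F = 48.
χ = V − E + F = 22 − 72 + 48 = -2.
For a closed orientable surface χ = 2 − 2g, so g = (2 − (-2))/2 = 2.

2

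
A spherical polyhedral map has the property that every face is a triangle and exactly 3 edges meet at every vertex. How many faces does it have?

Each face has 3 edges and each edge borders two faces, so 2E = 3F.
Each vertex has degree 3, so 3V = 2E and hence V = 3F/3.
Euler: V − E + F = 2 ⇒ (3F/3) − (3F/2) + F = 2.
Multiply by 6: (6 − 9 + 6)F = 12, i.e. 3F = 12.
So F = 4, E = 3·4/2 = 6, V = 3·4/3 = 4.

4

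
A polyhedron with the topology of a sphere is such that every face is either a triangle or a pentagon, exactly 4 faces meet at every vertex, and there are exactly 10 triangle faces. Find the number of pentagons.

Let x be the number of pentagons; then F = 10 + x.
Edge–face incidences: 2E = 3·10 + 5·x = 30 + 5x.
Every vertex has degree 4, so 4V = 2E.
Euler: V − E + F = 2 ⇒ (2E)/4 − E + (10 + x) = 2.
Multiply by 8: 2·(2E) − 4·(2E) + 8·(10 + x) = 16, i.e. 80 + 8x − 2·(30 + 5x) = 16.
Collecting terms: −2x + 20 = 16, so −2x = −4, so x = 2.
Then 2E = 30 + 5·2 = 40, so E = 20, V = 2E/4 = 10, F = 10 + 2 = 12.

2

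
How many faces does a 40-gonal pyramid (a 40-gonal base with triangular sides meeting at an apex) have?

41

A pyramid on an n-gon base has one n-gon and n triangles: V = 40 + 1 = 41, E = 2·40 = 80, F = 40 + 1 = 41.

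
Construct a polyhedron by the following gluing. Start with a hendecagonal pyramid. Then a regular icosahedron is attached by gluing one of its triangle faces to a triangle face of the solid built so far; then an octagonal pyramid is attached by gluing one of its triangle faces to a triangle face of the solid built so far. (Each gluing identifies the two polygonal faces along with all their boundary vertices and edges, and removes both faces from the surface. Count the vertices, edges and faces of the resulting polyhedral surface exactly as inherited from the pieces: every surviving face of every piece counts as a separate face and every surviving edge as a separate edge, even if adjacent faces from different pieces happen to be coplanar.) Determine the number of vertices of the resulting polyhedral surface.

27

A hendecagonal pyramid: V=12, E=22, F=12.
Attach a regular icosahedron (V=12, E=30, F=20) along a 3-gon: merge 3 vertices and 3 edges, delete both glued faces → V=21, E=49, F=30.
Attach an octagonal pyramid (V=9, E=16, F=9) along a 3-gon: merge 3 vertices and 3 edges, delete both glued faces → V=27, E=62, F=37.
Check: V − E + F = 27 − 62 + 37 = 2.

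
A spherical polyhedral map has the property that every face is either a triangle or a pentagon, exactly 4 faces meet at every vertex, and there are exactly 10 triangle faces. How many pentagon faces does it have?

2

Let x be the number of pentagons; then F = 10 + x.
Edge–face incidences: 2E = 3·10 + 5·x = 30 + 5x.
Every vertex has degree 4, so 4V = 2E.
Euler: V − E + F = 2 ⇒ (2E)/4 − E + (10 + x) = 2.
Multiply by 8: 2·(2E) − 4·(2E) + 8·(10 + x) = 16, i.e. 80 + 8x − 2·(30 + 5x) = 16.
Collecting terms: −2x + 20 = 16, so −2x = −4, so x = 2.
Then 2E = 30 + 5·2 = 40, so E = 20, V = 2E/4 = 10, F = 10 + 2 = 12.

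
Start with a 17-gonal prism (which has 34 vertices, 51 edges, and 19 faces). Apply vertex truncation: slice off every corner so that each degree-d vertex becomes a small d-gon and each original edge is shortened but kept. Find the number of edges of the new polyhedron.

Truncation replaces each original edge-end by a new vertex, so V′ = 2E = 102.
Each original edge survives, and each old vertex of degree d contributes d new edges; summing degrees gives Σd = 2E, so E′ = E + 2E = 3E = 153.
Each original face survives and each original vertex becomes one new face: F′ = F + V = 53.

153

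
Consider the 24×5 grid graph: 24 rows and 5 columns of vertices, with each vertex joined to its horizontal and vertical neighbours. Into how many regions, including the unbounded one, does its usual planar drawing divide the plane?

The grid has V = 24·5 = 120 vertices and E = 24·4 + 5·23 = 211 edges.
F = 2 − V + E = 2 − 120 + 211 = 93.

93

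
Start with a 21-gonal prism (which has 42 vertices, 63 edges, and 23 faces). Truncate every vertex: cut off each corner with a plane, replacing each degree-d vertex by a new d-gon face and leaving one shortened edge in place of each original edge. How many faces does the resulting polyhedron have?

65

Truncation replaces each original edge-end by a new vertex, so V′ = 2E = 126.
Each original edge survives, and each old vertex of degree d contributes d new edges; summing degrees gives Σd = 2E, so E′ = E + 2E = 3E = 189.
Each original face survives and each original vertex becomes one new face: F′ = F + V = 65.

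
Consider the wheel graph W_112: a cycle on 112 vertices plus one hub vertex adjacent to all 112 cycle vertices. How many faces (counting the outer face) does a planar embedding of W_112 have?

W_112 has V = 112 + 1 = 113 vertices and E = 2·112 = 224 edges.
By Euler's formula F = 2 − V + E = 2 − 113 + 224 = 113.

113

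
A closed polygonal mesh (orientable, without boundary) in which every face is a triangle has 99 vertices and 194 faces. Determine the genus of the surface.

Every face is a triangle, so 2E = 3·194 = 582, giving E = 291.
χ = V − E + F = 99 − 291 + 194 = 2.
For a closed orientable surface χ = 2 − 2g, so g = (2 − (2))/2 = 0.

0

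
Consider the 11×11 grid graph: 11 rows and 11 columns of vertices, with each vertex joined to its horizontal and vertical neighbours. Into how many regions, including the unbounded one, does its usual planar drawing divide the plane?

The grid has V = 11·11 = 121 vertices and E = 11·10 + 11·10 = 220 edges.
F = 2 − V + E = 2 − 121 + 220 = 101.

101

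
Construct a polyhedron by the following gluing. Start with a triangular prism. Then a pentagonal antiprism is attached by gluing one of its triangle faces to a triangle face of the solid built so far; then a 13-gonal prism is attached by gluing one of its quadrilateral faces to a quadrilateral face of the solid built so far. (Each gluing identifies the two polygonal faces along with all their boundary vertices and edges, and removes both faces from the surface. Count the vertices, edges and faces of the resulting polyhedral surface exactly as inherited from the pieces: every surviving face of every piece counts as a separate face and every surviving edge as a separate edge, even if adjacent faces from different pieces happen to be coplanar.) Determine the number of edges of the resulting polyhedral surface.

61

A triangular prism: V=6, E=9, F=5.
Attach a pentagonal antiprism (V=10, E=20, F=12) along a 3-gon: merge 3 vertices and 3 edges, delete both glued faces → V=13, E=26, F=15.
Attach a 13-gonal prism (V=26, E=39, F=15) along a 4-gon: merge 4 vertices and 4 edges, delete both glued faces → V=35, E=61, F=28.
Check: V − E + F = 35 − 61 + 28 = 2.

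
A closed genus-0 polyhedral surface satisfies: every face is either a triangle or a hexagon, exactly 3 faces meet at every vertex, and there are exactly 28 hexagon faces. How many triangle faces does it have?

Let x be the number of triangles; then F = 28 + x.
Edge–face incidences: 2E = 6·28 + 3·x = 168 + 3x.
Every vertex has degree 3, so 3V = 2E.
Euler: V − E + F = 2 ⇒ (2E)/3 − E + (28 + x) = 2.
Multiply by 6: 2·(2E) − 3·(2E) + 6·(28 + x) = 12, i.e. 168 + 6x − (168 + 3x) = 12.
Collecting terms: 3x = 12, so x = 4.
Then 2E = 168 + 3·4 = 180, so E = 90, V = 2E/3 = 60, F = 28 + 4 = 32.

4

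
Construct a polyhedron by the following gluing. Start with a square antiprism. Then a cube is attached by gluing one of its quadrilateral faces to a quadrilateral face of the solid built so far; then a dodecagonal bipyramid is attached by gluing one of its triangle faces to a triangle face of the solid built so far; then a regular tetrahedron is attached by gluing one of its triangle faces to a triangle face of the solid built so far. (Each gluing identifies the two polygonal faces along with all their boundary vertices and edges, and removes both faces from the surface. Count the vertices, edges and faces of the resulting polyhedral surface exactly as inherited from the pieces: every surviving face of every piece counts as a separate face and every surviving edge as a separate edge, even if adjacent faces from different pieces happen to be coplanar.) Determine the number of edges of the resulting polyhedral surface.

60

A square antiprism: V=8, E=16, F=10.
Attach a cube (V=8, E=12, F=6) along a 4-gon: merge 4 vertices and 4 edges, delete both glued faces → V=12, E=24, F=14.
Attach a dodecagonal bipyramid (V=14, E=36, F=24) along a 3-gon: merge 3 vertices and 3 edges, delete both glued faces → V=23, E=57, F=36.
Attach a regular tetrahedron (V=4, E=6, F=4) along a 3-gon: merge 3 vertices and 3 edges, delete both glued faces → V=24, E=60, F=38.
Check: V − E + F = 24 − 60 + 38 = 2.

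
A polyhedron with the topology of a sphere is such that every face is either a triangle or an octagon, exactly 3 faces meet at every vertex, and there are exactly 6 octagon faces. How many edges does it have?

Let x be the number of triangles; then F = 6 + x.
Edge–face incidences: 2E = 8·6 + 3·x = 48 + 3x.
Every vertex has degree 3, so 3V = 2E.
Euler: V − E + F = 2 ⇒ (2E)/3 − E + (6 + x) = 2.
Multiply by 6: 2·(2E) − 3·(2E) + 6·(6 + x) = 12, i.e. 36 + 6x − (48 + 3x) = 12.
Collecting terms: 3x − 12 = 12, so 3x = 24, so x = 8.
Then 2E = 48 + 3·8 = 72, so E = 36, V = 2E/3 = 24, F = 6 + 8 = 14.

36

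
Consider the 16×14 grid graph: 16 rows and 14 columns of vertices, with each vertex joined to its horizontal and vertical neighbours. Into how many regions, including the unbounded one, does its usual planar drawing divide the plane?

The grid has V = 16·14 = 224 vertices and E = 16·13 + 14·15 = 418 edges.
F = 2 − V + E = 2 − 224 + 418 = 196.

196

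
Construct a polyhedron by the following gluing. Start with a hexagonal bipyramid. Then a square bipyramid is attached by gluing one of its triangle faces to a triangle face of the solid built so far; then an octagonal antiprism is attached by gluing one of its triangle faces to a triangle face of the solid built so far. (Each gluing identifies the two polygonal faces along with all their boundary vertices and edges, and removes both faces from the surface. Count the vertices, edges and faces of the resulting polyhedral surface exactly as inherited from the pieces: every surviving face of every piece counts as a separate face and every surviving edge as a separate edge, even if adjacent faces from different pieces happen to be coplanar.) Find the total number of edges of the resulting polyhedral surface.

A hexagonal bipyramid: V=8, E=18, F=12.
Attach a square bipyramid (V=6, E=12, F=8) along a 3-gon: merge 3 vertices and 3 edges, delete both glued faces → V=11, E=27, F=18.
Attach an octagonal antiprism (V=16, E=32, F=18) along a 3-gon: merge 3 vertices and 3 edges, delete both glued faces → V=24, E=56, F=34.
Check: V − E + F = 24 − 56 + 34 = 2.

56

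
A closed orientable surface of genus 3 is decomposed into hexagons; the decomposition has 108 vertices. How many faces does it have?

56

χ = 2 − 2·3 = -4, and every face is a hexagon so 6F = 2E.
V − E + F = -4 with E = 6F/2 gives 108 − (6/2 − 1)·F = -4, so F = 56 and E = 168.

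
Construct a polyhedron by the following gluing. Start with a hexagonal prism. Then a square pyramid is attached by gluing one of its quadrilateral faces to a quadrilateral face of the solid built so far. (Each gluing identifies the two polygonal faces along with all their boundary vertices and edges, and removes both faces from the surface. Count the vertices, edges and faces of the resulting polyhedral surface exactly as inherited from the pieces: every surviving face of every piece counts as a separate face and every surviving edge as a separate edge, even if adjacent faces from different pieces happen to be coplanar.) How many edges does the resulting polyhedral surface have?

22

A hexagonal prism: V=12, E=18, F=8.
Attach a square pyramid (V=5, E=8, F=5) along a 4-gon: merge 4 vertices and 4 edges, delete both glued faces → V=13, E=22, F=11.
Check: V − E + F = 13 − 22 + 11 = 2.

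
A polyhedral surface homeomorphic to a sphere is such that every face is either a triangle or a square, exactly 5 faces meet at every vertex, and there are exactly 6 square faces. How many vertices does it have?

Let x be the number of triangles; then F = 6 + x.
Edge–face incidences: 2E = 4·6 + 3·x = 24 + 3x.
Every vertex has degree 5, so 5V = 2E.
Euler: V − E + F = 2 ⇒ (2E)/5 − E + (6 + x) = 2.
Multiply by 10: 2·(2E) − 5·(2E) + 10·(6 + x) = 20, i.e. 60 + 10x − 3·(24 + 3x) = 20.
Collecting terms: x − 12 = 20, so x = 32.
Then 2E = 24 + 3·32 = 120, so E = 60, V = 2E/5 = 24, F = 6 + 32 = 38.

24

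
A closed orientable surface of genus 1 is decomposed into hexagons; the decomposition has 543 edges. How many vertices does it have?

χ = 2 − 2·1 = 0, and every face is a hexagon so 6F = 2E.
F = 2E/6 = 181. Then V = 0 + E − F = 0 + 543 − 181 = 362.

362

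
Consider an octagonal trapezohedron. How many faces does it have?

16

The n-trapezohedron (dual of the n-antiprism) has V = 2·8 + 2 = 18, E = 4·8 = 32, F = 2·8 = 16.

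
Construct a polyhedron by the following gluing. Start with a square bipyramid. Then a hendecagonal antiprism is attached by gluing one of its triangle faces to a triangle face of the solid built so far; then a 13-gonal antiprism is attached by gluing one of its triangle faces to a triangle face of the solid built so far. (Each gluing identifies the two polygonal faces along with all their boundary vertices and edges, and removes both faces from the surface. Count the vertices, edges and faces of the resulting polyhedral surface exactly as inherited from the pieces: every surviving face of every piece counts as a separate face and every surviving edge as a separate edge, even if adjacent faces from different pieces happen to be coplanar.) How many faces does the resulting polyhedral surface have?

A square bipyramid: V=6, E=12, F=8.
Attach a hendecagonal antiprism (V=22, E=44, F=24) along a 3-gon: merge 3 vertices and 3 edges, delete both glued faces → V=25, E=53, F=30.
Attach a 13-gonal antiprism (V=26, E=52, F=28) along a 3-gon: merge 3 vertices and 3 edges, delete both glued faces → V=48, E=102, F=56.
Check: V − E + F = 48 − 102 + 56 = 2.

56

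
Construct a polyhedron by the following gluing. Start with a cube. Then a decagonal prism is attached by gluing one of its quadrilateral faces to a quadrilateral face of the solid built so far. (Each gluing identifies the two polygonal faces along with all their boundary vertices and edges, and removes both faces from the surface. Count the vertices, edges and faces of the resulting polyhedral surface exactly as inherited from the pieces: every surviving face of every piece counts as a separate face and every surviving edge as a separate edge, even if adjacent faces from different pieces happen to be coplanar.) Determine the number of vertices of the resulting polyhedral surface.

A cube: V=8, E=12, F=6.
Attach a decagonal prism (V=20, E=30, F=12) along a 4-gon: merge 4 vertices and 4 edges, delete both glued faces → V=24, E=38, F=16.
Check: V − E + F = 24 − 38 + 16 = 2.

24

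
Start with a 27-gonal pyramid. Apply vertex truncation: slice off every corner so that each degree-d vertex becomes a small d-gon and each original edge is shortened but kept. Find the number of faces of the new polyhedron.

The base solid has V = 28, E = 54, F = 28.
Truncation replaces each original edge-end by a new vertex, so V′ = 2E = 108.
Each original edge survives, and each old vertex of degree d contributes d new edges; summing degrees gives Σd = 2E, so E′ = E + 2E = 3E = 162.
Each original face survives and each original vertex becomes one new face: F′ = F + V = 56.

56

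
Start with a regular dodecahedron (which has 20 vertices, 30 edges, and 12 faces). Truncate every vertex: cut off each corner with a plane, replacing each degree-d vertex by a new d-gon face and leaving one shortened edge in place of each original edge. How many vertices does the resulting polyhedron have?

Truncation replaces each original edge-end by a new vertex, so V′ = 2E = 60.
Each original edge survives, and each old vertex of degree d contributes d new edges; summing degrees gives Σd = 2E, so E′ = E + 2E = 3E = 90.
Each original face survives and each original vertex becomes one new face: F′ = F + V = 32.

60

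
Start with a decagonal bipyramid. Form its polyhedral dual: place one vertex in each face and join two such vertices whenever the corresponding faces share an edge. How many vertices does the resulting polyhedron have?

20

The base solid has V = 12, E = 30, F = 20.
The dual swaps V and F and preserves E: V′ = F = 20, E′ = E = 30, F′ = V = 12.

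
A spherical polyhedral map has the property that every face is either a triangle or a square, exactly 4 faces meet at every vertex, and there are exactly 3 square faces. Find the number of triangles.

Let x be the number of triangles; then F = 3 + x.
Edge–face incidences: 2E = 4·3 + 3·x = 12 + 3x.
Every vertex has degree 4, so 4V = 2E.
Euler: V − E + F = 2 ⇒ (2E)/4 − E + (3 + x) = 2.
Multiply by 8: 2·(2E) − 4·(2E) + 8·(3 + x) = 16, i.e. 24 + 8x − 2·(12 + 3x) = 16.
Collecting terms: 2x = 16, so x = 8.
Then 2E = 12 + 3·8 = 36, so E = 18, V = 2E/4 = 9, F = 3 + 8 = 11.

8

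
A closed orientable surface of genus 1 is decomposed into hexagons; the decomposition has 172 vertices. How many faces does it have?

χ = 2 − 2·1 = 0, and every face is a hexagon so 6F = 2E.
V − E + F = 0 with E = 6F/2 gives 172 − (6/2 − 1)·F = 0, so F = 86 and E = 258.

86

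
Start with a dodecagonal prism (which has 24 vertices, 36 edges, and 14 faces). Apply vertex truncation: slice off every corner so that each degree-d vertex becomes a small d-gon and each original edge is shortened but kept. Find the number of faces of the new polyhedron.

38

Truncation replaces each original edge-end by a new vertex, so V′ = 2E = 72.
Each original edge survives, and each old vertex of degree d contributes d new edges; summing degrees gives Σd = 2E, so E′ = E + 2E = 3E = 108.
Each original face survives and each original vertex becomes one new face: F′ = F + V = 38.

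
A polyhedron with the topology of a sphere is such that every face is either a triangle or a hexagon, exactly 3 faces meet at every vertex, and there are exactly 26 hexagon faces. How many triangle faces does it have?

4

Let x be the number of triangles; then F = 26 + x.
Edge–face incidences: 2E = 6·26 + 3·x = 156 + 3x.
Every vertex has degree 3, so 3V = 2E.
Euler: V − E + F = 2 ⇒ (2E)/3 − E + (26 + x) = 2.
Multiply by 6: 2·(2E) − 3·(2E) + 6·(26 + x) = 12, i.e. 156 + 6x − (156 + 3x) = 12.
Collecting terms: 3x = 12, so x = 4.
Then 2E = 156 + 3·4 = 168, so E = 84, V = 2E/3 = 56, F = 26 + 4 = 30.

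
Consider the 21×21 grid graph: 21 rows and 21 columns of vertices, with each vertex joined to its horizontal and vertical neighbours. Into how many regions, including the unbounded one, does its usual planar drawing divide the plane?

401

The grid has V = 21·21 = 441 vertices and E = 21·20 + 21·20 = 840 edges.
F = 2 − V + E = 2 − 441 + 840 = 401.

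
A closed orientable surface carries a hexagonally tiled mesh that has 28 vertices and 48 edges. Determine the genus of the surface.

3

Every face is a hexagon and each edge borders two faces, so 6F = 2·48, giving F = 16.
χ = V − E + F = 28 − 48 + 16 = -4.
For a closed orientable surface χ = 2 − 2g, so g = (2 − (-4))/2 = 3.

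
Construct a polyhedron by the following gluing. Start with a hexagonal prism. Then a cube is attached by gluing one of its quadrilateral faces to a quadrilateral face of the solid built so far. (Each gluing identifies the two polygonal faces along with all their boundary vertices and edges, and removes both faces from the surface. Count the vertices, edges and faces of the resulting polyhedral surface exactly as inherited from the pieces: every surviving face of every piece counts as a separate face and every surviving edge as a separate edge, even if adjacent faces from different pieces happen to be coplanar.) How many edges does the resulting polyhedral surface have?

A hexagonal prism: V=12, E=18, F=8.
Attach a cube (V=8, E=12, F=6) along a 4-gon: merge 4 vertices and 4 edges, delete both glued faces → V=16, E=26, F=12.
Check: V − E + F = 16 − 26 + 12 = 2.

26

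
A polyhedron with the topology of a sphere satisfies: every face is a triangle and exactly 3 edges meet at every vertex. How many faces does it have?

Each face has 3 edges and each edge borders two faces, so 2E = 3F.
Each vertex has degree 3, so 3V = 2E and hence V = 3F/3.
Euler: V − E + F = 2 ⇒ (3F/3) − (3F/2) + F = 2.
Multiply by 6: (6 − 9 + 6)F = 12, i.e. 3F = 12.
So F = 4, E = 3·4/2 = 6, V = 3·4/3 = 4.

4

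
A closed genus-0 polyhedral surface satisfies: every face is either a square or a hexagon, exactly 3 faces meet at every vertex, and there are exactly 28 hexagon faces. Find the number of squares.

Let x be the number of squares; then F = 28 + x.
Edge–face incidences: 2E = 6·28 + 4·x = 168 + 4x.
Every vertex has degree 3, so 3V = 2E.
Euler: V − E + F = 2 ⇒ (2E)/3 − E + (28 + x) = 2.
Multiply by 6: 2·(2E) − 3·(2E) + 6·(28 + x) = 12, i.e. 168 + 6x − (168 + 4x) = 12.
Collecting terms: 2x = 12, so x = 6.
Then 2E = 168 + 4·6 = 192, so E = 96, V = 2E/3 = 64, F = 28 + 6 = 34.

6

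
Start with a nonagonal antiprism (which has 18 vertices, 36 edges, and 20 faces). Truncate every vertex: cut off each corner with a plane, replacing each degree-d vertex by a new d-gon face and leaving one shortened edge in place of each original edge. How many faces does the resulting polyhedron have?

38

Truncation replaces each original edge-end by a new vertex, so V′ = 2E = 72.
Each original edge survives, and each old vertex of degree d contributes d new edges; summing degrees gives Σd = 2E, so E′ = E + 2E = 3E = 108.
Each original face survives and each original vertex becomes one new face: F′ = F + V = 38.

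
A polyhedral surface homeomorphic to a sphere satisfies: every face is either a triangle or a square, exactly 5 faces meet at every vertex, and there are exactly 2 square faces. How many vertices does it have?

16

Let x be the number of triangles; then F = 2 + x.
Edge–face incidences: 2E = 4·2 + 3·x = 8 + 3x.
Every vertex has degree 5, so 5V = 2E.
Euler: V − E + F = 2 ⇒ (2E)/5 − E + (2 + x) = 2.
Multiply by 10: 2·(2E) − 5·(2E) + 10·(2 + x) = 20, i.e. 20 + 10x − 3·(8 + 3x) = 20.
Collecting terms: x − 4 = 20, so x = 24.
Then 2E = 8 + 3·24 = 80, so E = 40, V = 2E/5 = 16, F = 2 + 24 = 26.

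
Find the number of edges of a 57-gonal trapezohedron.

228

The n-trapezohedron (dual of the n-antiprism) has V = 2·57 + 2 = 116, E = 4·57 = 228, F = 2·57 = 114.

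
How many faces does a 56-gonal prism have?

A prism on an n-gon has two n-gon bases and n rectangular sides: V = 2·56 = 112, E = 3·56 = 168, F = 56 + 2 = 58.

58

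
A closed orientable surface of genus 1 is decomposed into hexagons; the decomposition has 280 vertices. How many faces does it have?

χ = 2 − 2·1 = 0, and every face is a hexagon so 6F = 2E.
V − E + F = 0 with E = 6F/2 gives 280 − (6/2 − 1)·F = 0, so F = 140 and E = 420.

140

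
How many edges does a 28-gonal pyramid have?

56

A pyramid on an n-gon base has one n-gon and n triangles: V = 28 + 1 = 29, E = 2·28 = 56, F = 28 + 1 = 29.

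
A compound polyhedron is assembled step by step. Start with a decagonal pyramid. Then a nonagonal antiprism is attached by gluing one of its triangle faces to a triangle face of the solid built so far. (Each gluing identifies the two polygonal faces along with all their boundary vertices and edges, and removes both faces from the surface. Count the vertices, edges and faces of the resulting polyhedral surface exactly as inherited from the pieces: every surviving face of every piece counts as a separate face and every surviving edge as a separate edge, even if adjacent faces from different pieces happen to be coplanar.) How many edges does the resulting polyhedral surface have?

A decagonal pyramid: V=11, E=20, F=11.
Attach a nonagonal antiprism (V=18, E=36, F=20) along a 3-gon: merge 3 vertices and 3 edges, delete both glued faces → V=26, E=53, F=29.
Check: V − E + F = 26 − 53 + 29 = 2.

53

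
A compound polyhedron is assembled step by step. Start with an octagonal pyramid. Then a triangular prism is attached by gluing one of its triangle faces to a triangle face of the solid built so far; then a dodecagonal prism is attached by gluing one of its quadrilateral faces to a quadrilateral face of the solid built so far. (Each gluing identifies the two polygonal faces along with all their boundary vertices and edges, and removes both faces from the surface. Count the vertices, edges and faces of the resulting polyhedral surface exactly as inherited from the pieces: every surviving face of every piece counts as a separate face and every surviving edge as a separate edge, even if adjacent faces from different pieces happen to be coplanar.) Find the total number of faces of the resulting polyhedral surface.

An octagonal pyramid: V=9, E=16, F=9.
Attach a triangular prism (V=6, E=9, F=5) along a 3-gon: merge 3 vertices and 3 edges, delete both glued faces → V=12, E=22, F=12.
Attach a dodecagonal prism (V=24, E=36, F=14) along a 4-gon: merge 4 vertices and 4 edges, delete both glued faces → V=32, E=54, F=24.
Check: V − E + F = 32 − 54 + 24 = 2.

24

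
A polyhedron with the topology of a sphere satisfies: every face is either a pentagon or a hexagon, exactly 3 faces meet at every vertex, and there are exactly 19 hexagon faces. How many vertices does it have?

Let x be the number of pentagons; then F = 19 + x.
Edge–face incidences: 2E = 6·19 + 5·x = 114 + 5x.
Every vertex has degree 3, so 3V = 2E.
Euler: V − E + F = 2 ⇒ (2E)/3 − E + (19 + x) = 2.
Multiply by 6: 2·(2E) − 3·(2E) + 6·(19 + x) = 12, i.e. 114 + 6x − (114 + 5x) = 12.
Collecting terms: x = 12.
Then 2E = 114 + 5·12 = 174, so E = 87, V = 2E/3 = 58, F = 19 + 12 = 31.

58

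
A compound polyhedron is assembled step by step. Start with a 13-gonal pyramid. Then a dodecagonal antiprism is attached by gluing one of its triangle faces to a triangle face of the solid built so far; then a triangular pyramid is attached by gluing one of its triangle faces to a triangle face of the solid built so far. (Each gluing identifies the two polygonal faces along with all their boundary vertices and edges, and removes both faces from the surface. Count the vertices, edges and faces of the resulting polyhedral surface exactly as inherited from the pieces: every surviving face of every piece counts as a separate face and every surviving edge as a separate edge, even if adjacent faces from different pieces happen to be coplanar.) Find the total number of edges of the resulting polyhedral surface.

A 13-gonal pyramid: V=14, E=26, F=14.
Attach a dodecagonal antiprism (V=24, E=48, F=26) along a 3-gon: merge 3 vertices and 3 edges, delete both glued faces → V=35, E=71, F=38.
Attach a triangular pyramid (V=4, E=6, F=4) along a 3-gon: merge 3 vertices and 3 edges, delete both glued faces → V=36, E=74, F=40.
Check: V − E + F = 36 − 74 + 40 = 2.

74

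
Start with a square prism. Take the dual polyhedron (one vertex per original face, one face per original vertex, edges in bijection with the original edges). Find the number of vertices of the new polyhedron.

6

The base solid has V = 8, E = 12, F = 6.
The dual swaps V and F and preserves E: V′ = F = 6, E′ = E = 12, F′ = V = 8.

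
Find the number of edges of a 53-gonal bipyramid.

159

A bipyramid over an n-gon has 2n triangular faces and n + 2 vertices: V = 53 + 2 = 55, E = 3·53 = 159, F = 2·53 = 106.
Check: V − E + F = 55 − 159 + 106 = 2.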